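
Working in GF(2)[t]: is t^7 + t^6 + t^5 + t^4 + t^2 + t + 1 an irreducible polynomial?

Write h(t) = t^7 + t^6 + t^5 + t^4 + t^2 + t + 1.
Check for roots in GF(2): h(0) = 1; h(1) = 1.
No roots, so no linear factors.
Monic irreducibles of degree 2 over GF(2): t^2 + t + 1.
None of them divide h (all give nonzero remainder).
Monic irreducibles of degree 3 over GF(2): t^3 + t + 1, t^3 + t^2 + 1.
None of them divide h (all give nonzero remainder).
No irreducible factor of degree ≤ 3 exists, so h is irreducible over GF(2).

Yes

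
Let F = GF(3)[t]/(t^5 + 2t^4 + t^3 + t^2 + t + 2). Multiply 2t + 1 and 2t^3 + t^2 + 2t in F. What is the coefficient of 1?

0

Multiply in GF(3)[t]: (2t + 1)·(2t^3 + t^2 + 2t) = t^4 + t^3 + 2t^2 + 2t.
Reduced: t^4 + t^3 + 2t^2 + 2t.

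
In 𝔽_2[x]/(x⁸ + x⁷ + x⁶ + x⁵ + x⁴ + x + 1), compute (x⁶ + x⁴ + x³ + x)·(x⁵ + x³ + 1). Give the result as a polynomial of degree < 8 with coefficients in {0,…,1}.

x^6 + x^5 + x^3 + x^2 + 1

Multiply in 𝔽_2[x]: (x⁶ + x⁴ + x³ + x)·(x⁵ + x³ + 1) = x¹¹ + x⁸ + x⁷ + x⁶ + x³ + x.
Reduce using x⁸ ≡ x⁷ + x⁶ + x⁵ + x⁴ + x + 1 (mod x⁸ + x⁷ + x⁶ + x⁵ + x⁴ + x + 1).
Reduced: x⁶ + x⁵ + x³ + x² + 1.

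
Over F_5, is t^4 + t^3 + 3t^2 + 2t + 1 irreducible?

Yes

Write P(t) = t^4 + t^3 + 3t^2 + 2t + 1.
Check for roots in F_5: P(0) = 1; P(1) = 3; P(2) = 1; P(3) = 2; P(4) = 2.
No roots, so no linear factors.
Degree-2 irreducible divisors: test the 10 monic irreducibles of degree 2 over GF(5).
None of them divide P (all give nonzero remainder).
No irreducible factor of degree ≤ 2 exists, so P is irreducible over GF(5).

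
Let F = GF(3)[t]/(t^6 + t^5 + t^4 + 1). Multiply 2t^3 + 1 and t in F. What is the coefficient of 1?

0

Multiply in GF(3)[t]: (2t^3 + 1)·(t) = 2t^4 + t.
Reduced: 2t^4 + t.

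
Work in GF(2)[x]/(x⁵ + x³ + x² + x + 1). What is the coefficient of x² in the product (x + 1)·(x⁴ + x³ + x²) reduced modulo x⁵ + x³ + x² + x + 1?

Multiply in GF(2)[x]: (x + 1)·(x⁴ + x³ + x²) = x⁵ + x².
Reduce using x⁵ ≡ x³ + x² + x + 1 (mod x⁵ + x³ + x² + x + 1).
Reduced: x³ + x + 1.

0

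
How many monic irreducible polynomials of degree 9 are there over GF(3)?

By the necklace-counting formula, N_3(9) = (1/9) Σ_{d|9} μ(9/d)·3^d.
Divisors of 9: 1, 3, 9; μ(9/d) for each: 0, -1, 1.
Σ = − 3^3 + 3^9 = 19656.
N = 19656/9 = 2184.

2184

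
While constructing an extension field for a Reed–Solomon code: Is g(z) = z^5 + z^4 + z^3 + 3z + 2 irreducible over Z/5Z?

Yes

Check for roots in Z/5Z: g(0) = 2; g(1) = 3; g(2) = 4; g(3) = 2; g(4) = 3.
No roots, so no linear factors.
Degree-2 irreducible divisors: test the 10 monic irreducibles of degree 2 over GF(5).
None of them divide g (all give nonzero remainder).
No irreducible factor of degree ≤ 2 exists, so g is irreducible over GF(5).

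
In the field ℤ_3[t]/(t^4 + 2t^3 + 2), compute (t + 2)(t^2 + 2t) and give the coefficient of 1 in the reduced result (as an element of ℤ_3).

0

Multiply in ℤ_3[t]: (t + 2)·(t^2 + 2t) = t^3 + t^2 + t.
Reduced: t^3 + t^2 + t.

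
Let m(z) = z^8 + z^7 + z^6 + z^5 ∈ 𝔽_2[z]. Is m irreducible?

No

Check for roots in 𝔽_2: m(0) = 0 → root; m(1) = 0 → root.
m(0) = 0, so (z) divides m(z); m is reducible.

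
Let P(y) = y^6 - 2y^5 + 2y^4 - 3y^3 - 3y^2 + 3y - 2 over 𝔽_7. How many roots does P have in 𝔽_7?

2

Evaluate at each of the 7 elements of 𝔽_7:
P(0) = 5; P(1) = 3; P(2) = 0 → root; P(3) = 3; P(4) = 6; P(5) = 3; P(6) = 0 → root.
Roots: {2, 6}.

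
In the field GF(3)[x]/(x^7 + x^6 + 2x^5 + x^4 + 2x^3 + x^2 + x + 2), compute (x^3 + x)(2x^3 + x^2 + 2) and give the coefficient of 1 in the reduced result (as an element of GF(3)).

0

Multiply in GF(3)[x]: (x^3 + x)·(2x^3 + x^2 + 2) = 2x^6 + x^5 + 2x^4 + 2x.
Reduced: 2x^6 + x^5 + 2x^4 + 2x.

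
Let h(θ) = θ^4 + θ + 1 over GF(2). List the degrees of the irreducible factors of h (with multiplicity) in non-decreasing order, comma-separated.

4

Roots in GF(2): h(0) = 1; h(1) = 1.
Complete factorization: h(θ) = (θ^4 + θ + 1).
Factor degrees with multiplicity: 4 = 4.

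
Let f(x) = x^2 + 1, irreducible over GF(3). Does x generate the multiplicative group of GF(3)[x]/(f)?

No

|GF(3^2)^×| = 3^2 − 1 = 8. Prime factorization: 8 = 2^3.
f is primitive ⇔ x has order 8 in GF(3)[x]/(f), i.e. x^(8/q) ≠ 1 for each prime q | 8.
x^(4) mod f = 1
Since x^(4) = 1, the order of x divides 4 < 8; not primitive.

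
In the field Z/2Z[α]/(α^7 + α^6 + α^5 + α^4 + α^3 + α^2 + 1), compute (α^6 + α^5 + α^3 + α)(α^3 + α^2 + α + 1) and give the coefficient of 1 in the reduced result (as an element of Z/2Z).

0

Multiply in Z/2Z[α]: (α^6 + α^5 + α^3 + α)·(α^3 + α^2 + α + 1) = α^9 + α^6 + α^2 + α.
Reduce using α^7 ≡ α^6 + α^5 + α^4 + α^3 + α^2 + 1 (mod α^7 + α^6 + α^5 + α^4 + α^3 + α^2 + 1).
Reduced: α^6 + α^3.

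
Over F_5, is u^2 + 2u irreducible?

Write m(u) = u^2 + 2u.
Check for roots in F_5: m(0) = 0 → root; m(1) = 3; m(2) = 3; m(3) = 0 → root; m(4) = 4.
m(0) = 0, so (u) divides m(u); m is reducible.

No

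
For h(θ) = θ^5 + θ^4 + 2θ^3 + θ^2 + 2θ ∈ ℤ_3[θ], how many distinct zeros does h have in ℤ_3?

Evaluate at each of the 3 elements of ℤ_3:
h(0) = 0 → root; h(1) = 1; h(2) = 0 → root.
Roots: {0, 2}.

2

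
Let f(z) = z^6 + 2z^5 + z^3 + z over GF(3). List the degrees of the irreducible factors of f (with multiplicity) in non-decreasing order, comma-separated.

Roots in GF(3): f(0) = 0 → root; f(1) = 2; f(2) = 0 → root.
Linear factors from roots: (z), (z + 1).
Complete factorization: f(z) = (z)·(z + 1)·(z^2 + 2z + 2)^2.
Factor degrees with multiplicity: 1 + 1 + 2 + 2 = 6.

1, 1, 2, 2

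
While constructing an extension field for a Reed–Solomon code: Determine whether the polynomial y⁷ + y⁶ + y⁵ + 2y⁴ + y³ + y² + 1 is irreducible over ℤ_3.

Write m(y) = y⁷ + y⁶ + y⁵ + 2y⁴ + y³ + y² + 1.
Check for roots in ℤ_3: m(0) = 1; m(1) = 2; m(2) = 2.
No roots, so no linear factors.
Monic irreducibles of degree 2 over GF(3): y² + 1, y² + y + 2, y² + 2y + 2.
None of them divide m (all give nonzero remainder).
Degree-3 irreducible divisors: test the 8 monic irreducibles of degree 3 over GF(3).
None of them divide m (all give nonzero remainder).
No irreducible factor of degree ≤ 3 exists, so m is irreducible over GF(3).

Yes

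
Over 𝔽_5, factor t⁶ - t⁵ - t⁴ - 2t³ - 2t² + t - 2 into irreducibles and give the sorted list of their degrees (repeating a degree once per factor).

Write g(t) = t⁶ - t⁵ - t⁴ - 2t³ - 2t² + t - 2.
Roots in 𝔽_5: g(0) = 3; g(1) = 4; g(2) = 2; g(3) = 4; g(4) = 3.
Complete factorization: g(t) = (t² + 2t - 2)·(t² - 2t - 2)·(t² - t + 2).
Factor degrees with multiplicity: 2 + 2 + 2 = 6.

2, 2, 2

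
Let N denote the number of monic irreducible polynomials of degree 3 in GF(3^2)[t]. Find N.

240

Gauss's count: N_{9}(3) = (1/3) Σ_{d|3} μ(3/d)·9^d.
Divisors of 3: 1, 3; μ(3/d) for each: -1, 1.
Σ = − 9^1 + 9^3 = 720.
N = 720/3 = 240.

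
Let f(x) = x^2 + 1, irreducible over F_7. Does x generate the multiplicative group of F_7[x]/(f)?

No

|GF(7^2)^×| = 7^2 − 1 = 48. Prime factorization: 48 = 2^4·3.
f is primitive ⇔ x has order 48 in GF(7)[x]/(f), i.e. x^(48/q) ≠ 1 for each prime q | 48.
x^(24) mod f = 1
x^(16) mod f = 1
Since x^(24) = 1, the order of x divides 24 < 48; not primitive.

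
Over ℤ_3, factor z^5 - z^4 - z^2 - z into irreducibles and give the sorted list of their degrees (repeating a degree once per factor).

1, 2, 2

Write g(z) = z^5 - z^4 - z^2 - z.
Roots in ℤ_3: g(0) = 0 → root; g(1) = 1; g(2) = 1.
Linear factors from roots: (z).
Complete factorization: g(z) = (z)·(z^2 + 1)·(z^2 - z - 1).
Factor degrees with multiplicity: 1 + 2 + 2 = 5.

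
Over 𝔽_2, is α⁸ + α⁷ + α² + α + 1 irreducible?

Yes

Write m(α) = α⁸ + α⁷ + α² + α + 1.
Check for roots in 𝔽_2: m(0) = 1; m(1) = 1.
No roots, so no linear factors.
Monic irreducibles of degree 2 over GF(2): α² + α + 1.
None of them divide m (all give nonzero remainder).
Monic irreducibles of degree 3 over GF(2): α³ + α + 1, α³ + α² + 1.
None of them divide m (all give nonzero remainder).
Monic irreducibles of degree 4 over GF(2): α⁴ + α + 1, α⁴ + α³ + 1, α⁴ + α³ + α² + α + 1.
None of them divide m (all give nonzero remainder).
No irreducible factor of degree ≤ 4 exists, so m is irreducible over GF(2).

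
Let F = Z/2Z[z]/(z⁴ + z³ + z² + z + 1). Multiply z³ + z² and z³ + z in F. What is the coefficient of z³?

0

Multiply in Z/2Z[z]: (z³ + z²)·(z³ + z) = z⁶ + z⁵ + z⁴ + z³.
Reduce using z⁴ ≡ z³ + z² + z + 1 (mod z⁴ + z³ + z² + z + 1).
Reduced: z².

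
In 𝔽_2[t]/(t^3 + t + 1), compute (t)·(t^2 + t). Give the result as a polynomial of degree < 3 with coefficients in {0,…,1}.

Multiply in 𝔽_2[t]: (t)·(t^2 + t) = t^3 + t^2.
Reduce using t^3 ≡ t + 1 (mod t^3 + t + 1).
Reduced: t^2 + t + 1.

t^2 + t + 1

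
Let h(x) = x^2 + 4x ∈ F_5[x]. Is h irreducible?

Check for roots in F_5: h(0) = 0 → root; h(1) = 0 → root; h(2) = 2; h(3) = 1; h(4) = 2.
h(0) = 0, so (x) divides h(x); h is reducible.

No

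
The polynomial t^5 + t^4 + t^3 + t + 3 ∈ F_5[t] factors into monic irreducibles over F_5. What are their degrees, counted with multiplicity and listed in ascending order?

Write f(t) = t^5 + t^4 + t^3 + t + 3.
Roots in F_5: f(0) = 3; f(1) = 2; f(2) = 1; f(3) = 2; f(4) = 1.
Complete factorization: f(t) = (t^5 + t^4 + t^3 + t + 3).
Factor degrees with multiplicity: 5 = 5.

5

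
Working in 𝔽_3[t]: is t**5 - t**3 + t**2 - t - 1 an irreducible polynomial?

Write P(t) = t**5 - t**3 + t**2 - t - 1.
Check for roots in 𝔽_3: P(0) = 2; P(1) = 2; P(2) = 1.
No roots, so no linear factors.
Monic irreducibles of degree 2 over GF(3): t**2 + 1, t**2 + t - 1, t**2 - t - 1.
None of them divide P (all give nonzero remainder).
No irreducible factor of degree ≤ 2 exists, so P is irreducible over GF(3).

Yes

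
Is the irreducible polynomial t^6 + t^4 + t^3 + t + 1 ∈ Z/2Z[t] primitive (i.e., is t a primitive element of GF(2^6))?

Write f(t) = t^6 + t^4 + t^3 + t + 1.
|GF(2^6)^×| = 2^6 − 1 = 63. Prime factorization: 63 = 3^2·7.
f is primitive ⇔ t has order 63 in GF(2)[t]/(f), i.e. t^(63/q) ≠ 1 for each prime q | 63.
t^(21) mod f = t^3 + t^2 + t.
t^(9) mod f = t^5 + t^4 + t^2 + 1.
None equal 1, so t has full order 63; f is primitive.

Yes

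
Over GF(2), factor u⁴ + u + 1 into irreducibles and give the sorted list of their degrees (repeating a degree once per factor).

4

Write h(u) = u⁴ + u + 1.
Roots in GF(2): h(0) = 1; h(1) = 1.
Complete factorization: h(u) = (u⁴ + u + 1).
Factor degrees with multiplicity: 4 = 4.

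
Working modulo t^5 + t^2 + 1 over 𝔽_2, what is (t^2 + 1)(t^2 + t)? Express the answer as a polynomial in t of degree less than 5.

t^4 + t^3 + t^2 + t

Multiply in 𝔽_2[t]: (t^2 + 1)·(t^2 + t) = t^4 + t^3 + t^2 + t.
Reduced: t^4 + t^3 + t^2 + t.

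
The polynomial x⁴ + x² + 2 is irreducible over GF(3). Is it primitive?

No

Write f(x) = x⁴ + x² + 2.
|GF(3^4)^×| = 3^4 − 1 = 80. Prime factorization: 80 = 2^4·5.
f is primitive ⇔ x has order 80 in GF(3)[x]/(f), i.e. x^(80/q) ≠ 1 for each prime q | 80.
x^(40) mod f = 2.
x^(16) mod f = 1
Since x^(16) = 1, the order of x divides 16 < 80; not primitive.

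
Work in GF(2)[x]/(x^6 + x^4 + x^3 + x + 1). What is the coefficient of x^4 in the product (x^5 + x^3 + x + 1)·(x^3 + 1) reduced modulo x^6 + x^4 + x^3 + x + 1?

Multiply in GF(2)[x]: (x^5 + x^3 + x + 1)·(x^3 + 1) = x^8 + x^6 + x^5 + x^4 + x + 1.
Reduce using x^6 ≡ x^4 + x^3 + x + 1 (mod x^6 + x^4 + x^3 + x + 1).
Reduced: x^4 + x^3 + x^2 + x + 1.

1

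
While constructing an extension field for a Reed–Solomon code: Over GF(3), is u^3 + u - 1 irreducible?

Write h(u) = u^3 + u - 1.
Check for roots in GF(3): h(0) = 2; h(1) = 1; h(2) = 0 → root.
h(2) = 0, so (u − 2) divides h(u); h is reducible.

No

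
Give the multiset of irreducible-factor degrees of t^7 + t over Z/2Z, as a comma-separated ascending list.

Write f(t) = t^7 + t.
Roots in Z/2Z: f(0) = 0 → root; f(1) = 0 → root.
Linear factors from roots: (t), (t + 1).
Complete factorization: f(t) = (t)·(t + 1)^2·(t^2 + t + 1)^2.
Factor degrees with multiplicity: 1 + 1 + 1 + 2 + 2 = 7.

1, 1, 1, 2, 2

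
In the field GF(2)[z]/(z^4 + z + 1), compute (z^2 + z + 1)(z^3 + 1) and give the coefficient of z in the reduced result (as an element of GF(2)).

Multiply in GF(2)[z]: (z^2 + z + 1)·(z^3 + 1) = z^5 + z^4 + z^3 + z^2 + z + 1.
Reduce using z^4 ≡ z + 1 (mod z^4 + z + 1).
Reduced: z^3 + z.

1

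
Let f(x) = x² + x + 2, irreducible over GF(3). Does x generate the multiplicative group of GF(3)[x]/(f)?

Yes

|GF(3^2)^×| = 3^2 − 1 = 8. Prime factorization: 8 = 2^3.
f is primitive ⇔ x has order 8 in GF(3)[x]/(f), i.e. x^(8/q) ≠ 1 for each prime q | 8.
x^(4) mod f = 2.
None equal 1, so x has full order 8; f is primitive.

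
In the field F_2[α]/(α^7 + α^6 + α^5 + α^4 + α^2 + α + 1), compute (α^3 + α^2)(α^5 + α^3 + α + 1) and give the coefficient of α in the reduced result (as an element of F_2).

Multiply in F_2[α]: (α^3 + α^2)·(α^5 + α^3 + α + 1) = α^8 + α^7 + α^6 + α^5 + α^4 + α^2.
Reduce using α^7 ≡ α^6 + α^5 + α^4 + α^2 + α + 1 (mod α^7 + α^6 + α^5 + α^4 + α^2 + α + 1).
Reduced: α^4 + α^3 + α.

1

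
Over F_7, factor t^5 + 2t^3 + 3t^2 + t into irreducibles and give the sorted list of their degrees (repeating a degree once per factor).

Write f(t) = t^5 + 2t^3 + 3t^2 + t.
Linear factors from roots: (t), (t - 1), (t + 3).
Complete factorization: f(t) = (t)·(t + 3)·(t - 1)·(t^2 - 2t + 2).
Factor degrees with multiplicity: 1 + 1 + 1 + 2 = 5.

1, 1, 1, 2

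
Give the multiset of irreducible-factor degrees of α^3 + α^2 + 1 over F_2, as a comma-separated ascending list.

3

Write f(α) = α^3 + α^2 + 1.
Roots in F_2: f(0) = 1; f(1) = 1.
Complete factorization: f(α) = (α^3 + α^2 + 1).
Factor degrees with multiplicity: 3 = 3.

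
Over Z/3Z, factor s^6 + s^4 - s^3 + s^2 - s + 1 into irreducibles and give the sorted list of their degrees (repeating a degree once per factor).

Write f(s) = s^6 + s^4 - s^3 + s^2 - s + 1.
Roots in Z/3Z: f(0) = 1; f(1) = 2; f(2) = 0 → root.
Linear factors from roots: (s + 1).
Complete factorization: f(s) = (s + 1)·(s^2 + 1)·(s^3 - s^2 + s + 1).
Factor degrees with multiplicity: 1 + 2 + 3 = 6.

1, 2, 3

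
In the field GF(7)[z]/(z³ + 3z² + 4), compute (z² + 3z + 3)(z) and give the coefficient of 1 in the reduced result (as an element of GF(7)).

Multiply in GF(7)[z]: (z² + 3z + 3)·(z) = z³ + 3z² + 3z.
Reduce using z³ ≡ 4z² + 3 (mod z³ + 3z² + 4).
Reduced: 3z + 3.

3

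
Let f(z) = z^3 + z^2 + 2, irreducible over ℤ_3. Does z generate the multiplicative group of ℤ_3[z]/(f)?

No

|GF(3^3)^×| = 3^3 − 1 = 26. Prime factorization: 26 = 2·13.
f is primitive ⇔ z has order 26 in GF(3)[z]/(f), i.e. z^(26/q) ≠ 1 for each prime q | 26.
z^(13) mod f = 1
z^(2) mod f = z^2.
Since z^(13) = 1, the order of z divides 13 < 26; not primitive.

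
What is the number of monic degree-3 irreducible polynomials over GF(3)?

8

The number of monic irreducibles of degree 3 over GF(3) is (1/3)·Σ_{d∣3} μ(3/d) 3^d.
Divisors of 3: 1, 3; μ(3/d) for each: -1, 1.
Σ = − 3^1 + 3^3 = 24.
N = 24/3 = 8.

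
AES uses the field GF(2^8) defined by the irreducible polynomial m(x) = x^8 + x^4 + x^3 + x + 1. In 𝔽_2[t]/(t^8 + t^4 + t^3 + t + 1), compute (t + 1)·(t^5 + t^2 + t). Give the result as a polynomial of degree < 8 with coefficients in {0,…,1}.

t^6 + t^5 + t^3 + t

Multiply in 𝔽_2[t]: (t + 1)·(t^5 + t^2 + t) = t^6 + t^5 + t^3 + t.
Reduced: t^6 + t^5 + t^3 + t.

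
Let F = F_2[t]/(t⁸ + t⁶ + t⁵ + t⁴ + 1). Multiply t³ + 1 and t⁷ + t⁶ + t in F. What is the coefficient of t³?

Multiply in F_2[t]: (t³ + 1)·(t⁷ + t⁶ + t) = t¹⁰ + t⁹ + t⁷ + t⁶ + t⁴ + t.
Reduce using t⁸ ≡ t⁶ + t⁵ + t⁴ + 1 (mod t⁸ + t⁶ + t⁵ + t⁴ + 1).
Reduced: t⁷ + t² + 1.

0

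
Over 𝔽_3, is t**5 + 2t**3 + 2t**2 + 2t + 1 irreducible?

Yes

Write g(t) = t**5 + 2t**3 + 2t**2 + 2t + 1.
Check for roots in 𝔽_3: g(0) = 1; g(1) = 2; g(2) = 1.
No roots, so no linear factors.
Monic irreducibles of degree 2 over GF(3): t**2 + 1, t**2 + t + 2, t**2 + 2t + 2.
None of them divide g (all give nonzero remainder).
No irreducible factor of degree ≤ 2 exists, so g is irreducible over GF(3).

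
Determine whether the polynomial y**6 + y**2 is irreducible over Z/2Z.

No

Write h(y) = y**6 + y**2.
Check for roots in Z/2Z: h(0) = 0 → root; h(1) = 0 → root.
h(0) = 0, so (y) divides h(y); h is reducible.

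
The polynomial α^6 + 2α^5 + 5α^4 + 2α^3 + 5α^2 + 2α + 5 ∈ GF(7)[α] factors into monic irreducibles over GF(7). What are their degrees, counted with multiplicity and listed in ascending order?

Write f(α) = α^6 + 2α^5 + 5α^4 + 2α^3 + 5α^2 + 2α + 5.
Complete factorization: f(α) = (α^6 + 2α^5 + 5α^4 + 2α^3 + 5α^2 + 2α + 5).
Factor degrees with multiplicity: 6 = 6.

6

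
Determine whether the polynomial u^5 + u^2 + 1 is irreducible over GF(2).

Write h(u) = u^5 + u^2 + 1.
Check for roots in GF(2): h(0) = 1; h(1) = 1.
No roots, so no linear factors.
Monic irreducibles of degree 2 over GF(2): u^2 + u + 1.
None of them divide h (all give nonzero remainder).
No irreducible factor of degree ≤ 2 exists, so h is irreducible over GF(2).

Yes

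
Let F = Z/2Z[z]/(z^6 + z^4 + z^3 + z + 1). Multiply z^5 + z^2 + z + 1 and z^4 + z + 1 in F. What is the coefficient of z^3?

Multiply in Z/2Z[z]: (z^5 + z^2 + z + 1)·(z^4 + z + 1) = z^9 + z^4 + z^3 + 1.
Reduce using z^6 ≡ z^4 + z^3 + z + 1 (mod z^6 + z^4 + z^3 + z + 1).
Reduced: z^5 + z^3 + z^2.

1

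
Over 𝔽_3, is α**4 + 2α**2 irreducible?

Write m(α) = α**4 + 2α**2.
Check for roots in 𝔽_3: m(0) = 0 → root; m(1) = 0 → root; m(2) = 0 → root.
m(0) = 0, so (α) divides m(α); m is reducible.

No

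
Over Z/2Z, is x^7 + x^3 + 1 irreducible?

Yes

Write g(x) = x^7 + x^3 + 1.
Check for roots in Z/2Z: g(0) = 1; g(1) = 1.
No roots, so no linear factors.
Monic irreducibles of degree 2 over GF(2): x^2 + x + 1.
None of them divide g (all give nonzero remainder).
Monic irreducibles of degree 3 over GF(2): x^3 + x + 1, x^3 + x^2 + 1.
None of them divide g (all give nonzero remainder).
No irreducible factor of degree ≤ 3 exists, so g is irreducible over GF(2).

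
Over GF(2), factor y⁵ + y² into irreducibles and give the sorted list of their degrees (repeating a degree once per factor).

1, 1, 1, 2

Write f(y) = y⁵ + y².
Roots in GF(2): f(0) = 0 → root; f(1) = 0 → root.
Linear factors from roots: (y), (y + 1).
Complete factorization: f(y) = (y + 1)·(y)^2·(y² + y + 1).
Factor degrees with multiplicity: 1 + 1 + 1 + 2 = 5.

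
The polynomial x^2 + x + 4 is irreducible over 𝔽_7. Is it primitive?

Write f(x) = x^2 + x + 4.
|GF(7^2)^×| = 7^2 − 1 = 48. Prime factorization: 48 = 2^4·3.
f is primitive ⇔ x has order 48 in GF(7)[x]/(f), i.e. x^(48/q) ≠ 1 for each prime q | 48.
x^(24) mod f = 1
x^(16) mod f = 2.
Since x^(24) = 1, the order of x divides 24 < 48; not primitive.

No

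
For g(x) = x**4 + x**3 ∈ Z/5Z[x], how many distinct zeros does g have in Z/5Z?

2

Evaluate at each of the 5 elements of Z/5Z:
g(0) = 0 → root; g(1) = 2; g(2) = 4; g(3) = 3; g(4) = 0 → root.
Roots: {0, 4}.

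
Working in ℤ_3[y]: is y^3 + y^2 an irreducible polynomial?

Write g(y) = y^3 + y^2.
Check for roots in ℤ_3: g(0) = 0 → root; g(1) = 2; g(2) = 0 → root.
g(0) = 0, so (y) divides g(y); g is reducible.

No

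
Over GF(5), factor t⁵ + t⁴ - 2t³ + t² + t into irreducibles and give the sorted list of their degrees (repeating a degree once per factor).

Write g(t) = t⁵ + t⁴ - 2t³ + t² + t.
Roots in GF(5): g(0) = 0 → root; g(1) = 2; g(2) = 3; g(3) = 2; g(4) = 2.
Linear factors from roots: (t).
Complete factorization: g(t) = (t)·(t² + 2t - 2)·(t² - t + 2).
Factor degrees with multiplicity: 1 + 2 + 2 = 5.

1, 2, 2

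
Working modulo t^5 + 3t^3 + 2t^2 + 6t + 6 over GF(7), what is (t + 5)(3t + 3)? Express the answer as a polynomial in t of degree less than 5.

3t^2 + 4t + 1

Multiply in GF(7)[t]: (t + 5)·(3t + 3) = 3t^2 + 4t + 1.
Reduced: 3t^2 + 4t + 1.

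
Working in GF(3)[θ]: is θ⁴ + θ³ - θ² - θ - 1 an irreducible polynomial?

Yes

Write g(θ) = θ⁴ + θ³ - θ² - θ - 1.
Check for roots in GF(3): g(0) = 2; g(1) = 2; g(2) = 2.
No roots, so no linear factors.
Monic irreducibles of degree 2 over GF(3): θ² + 1, θ² + θ - 1, θ² - θ - 1.
None of them divide g (all give nonzero remainder).
No irreducible factor of degree ≤ 2 exists, so g is irreducible over GF(3).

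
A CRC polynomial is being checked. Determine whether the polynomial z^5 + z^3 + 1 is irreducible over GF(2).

Yes

Write P(z) = z^5 + z^3 + 1.
Check for roots in GF(2): P(0) = 1; P(1) = 1.
No roots, so no linear factors.
Monic irreducibles of degree 2 over GF(2): z^2 + z + 1.
None of them divide P (all give nonzero remainder).
No irreducible factor of degree ≤ 2 exists, so P is irreducible over GF(2).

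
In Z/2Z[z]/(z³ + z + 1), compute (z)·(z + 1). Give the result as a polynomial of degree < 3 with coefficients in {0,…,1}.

z^2 + z

Multiply in Z/2Z[z]: (z)·(z + 1) = z² + z.
Reduced: z² + z.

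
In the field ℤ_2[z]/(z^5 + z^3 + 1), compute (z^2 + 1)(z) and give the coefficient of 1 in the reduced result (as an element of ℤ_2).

0

Multiply in ℤ_2[z]: (z^2 + 1)·(z) = z^3 + z.
Reduced: z^3 + z.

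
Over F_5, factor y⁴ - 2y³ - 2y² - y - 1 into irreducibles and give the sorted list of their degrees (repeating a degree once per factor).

1, 1, 2

Write g(y) = y⁴ - 2y³ - 2y² - y - 1.
Roots in F_5: g(0) = 4; g(1) = 0 → root; g(2) = 4; g(3) = 0 → root; g(4) = 1.
Linear factors from roots: (y - 1), (y + 2).
Complete factorization: g(y) = (y + 2)·(y - 1)·(y² + 2y - 2).
Factor degrees with multiplicity: 1 + 1 + 2 = 4.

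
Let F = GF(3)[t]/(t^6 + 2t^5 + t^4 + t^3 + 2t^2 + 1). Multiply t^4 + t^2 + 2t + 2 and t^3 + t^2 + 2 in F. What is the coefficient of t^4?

2

Multiply in GF(3)[t]: (t^4 + t^2 + 2t + 2)·(t^3 + t^2 + 2) = t^7 + t^6 + t^5 + 2t^4 + t^3 + t^2 + t + 1.
Reduce using t^6 ≡ t^5 + 2t^4 + 2t^3 + t^2 + 2 (mod t^6 + 2t^5 + t^4 + t^3 + 2t^2 + 1).
Reduced: 2t^5 + 2t^4 + 2.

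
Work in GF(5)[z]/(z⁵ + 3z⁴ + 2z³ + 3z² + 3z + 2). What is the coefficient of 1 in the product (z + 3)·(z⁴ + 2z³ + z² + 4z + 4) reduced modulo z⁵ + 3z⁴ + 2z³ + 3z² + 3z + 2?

Multiply in GF(5)[z]: (z + 3)·(z⁴ + 2z³ + z² + 4z + 4) = z⁵ + 2z³ + 2z² + z + 2.
Reduce using z⁵ ≡ 2z⁴ + 3z³ + 2z² + 2z + 3 (mod z⁵ + 3z⁴ + 2z³ + 3z² + 3z + 2).
Reduced: 2z⁴ + 4z² + 3z.

0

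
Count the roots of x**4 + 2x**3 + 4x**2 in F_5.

1

Write h(x) = x**4 + 2x**3 + 4x**2.
Evaluate at each of the 5 elements of F_5:
h(0) = 0 → root; h(1) = 2; h(2) = 3; h(3) = 1; h(4) = 3.
Roots: {0}.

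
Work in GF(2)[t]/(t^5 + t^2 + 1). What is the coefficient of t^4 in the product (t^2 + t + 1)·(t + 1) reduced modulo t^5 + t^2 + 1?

0

Multiply in GF(2)[t]: (t^2 + t + 1)·(t + 1) = t^3 + 1.
Reduced: t^3 + 1.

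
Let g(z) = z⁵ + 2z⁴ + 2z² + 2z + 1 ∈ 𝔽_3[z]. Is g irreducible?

Yes

Check for roots in 𝔽_3: g(0) = 1; g(1) = 2; g(2) = 2.
No roots, so no linear factors.
Monic irreducibles of degree 2 over GF(3): z² + 1, z² + z + 2, z² + 2z + 2.
None of them divide g (all give nonzero remainder).
No irreducible factor of degree ≤ 2 exists, so g is irreducible over GF(3).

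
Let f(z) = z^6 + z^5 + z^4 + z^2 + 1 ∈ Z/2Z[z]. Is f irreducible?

Check for roots in Z/2Z: f(0) = 1; f(1) = 1.
No roots, so no linear factors.
Monic irreducibles of degree 2 over GF(2): z^2 + z + 1.
None of them divide f (all give nonzero remainder).
Monic irreducibles of degree 3 over GF(2): z^3 + z + 1, z^3 + z^2 + 1.
None of them divide f (all give nonzero remainder).
No irreducible factor of degree ≤ 3 exists, so f is irreducible over GF(2).

Yes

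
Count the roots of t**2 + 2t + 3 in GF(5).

Write P(t) = t**2 + 2t + 3.
Evaluate at each of the 5 elements of GF(5):
P(0) = 3; P(1) = 1; P(2) = 1; P(3) = 3; P(4) = 2.
No element is a root.

0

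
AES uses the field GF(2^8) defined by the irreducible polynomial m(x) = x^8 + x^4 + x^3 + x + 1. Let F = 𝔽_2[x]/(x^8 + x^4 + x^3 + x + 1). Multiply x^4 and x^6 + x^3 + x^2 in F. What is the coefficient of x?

0

Multiply in 𝔽_2[x]: (x^4)·(x^6 + x^3 + x^2) = x^10 + x^7 + x^6.
Reduce using x^8 ≡ x^4 + x^3 + x + 1 (mod x^8 + x^4 + x^3 + x + 1).
Reduced: x^7 + x^5 + x^3 + x^2.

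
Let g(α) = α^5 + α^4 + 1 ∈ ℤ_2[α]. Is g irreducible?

No

Check for roots in ℤ_2: g(0) = 1; g(1) = 1.
No roots, so no linear factors.
Monic irreducibles of degree 2 over GF(2): α^2 + α + 1.
α^2 + α + 1 divides g: g(α) = (α^2 + α + 1)·(α^3 + α + 1).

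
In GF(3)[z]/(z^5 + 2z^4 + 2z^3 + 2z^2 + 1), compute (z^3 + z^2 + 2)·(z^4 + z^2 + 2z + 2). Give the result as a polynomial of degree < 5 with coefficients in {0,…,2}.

Multiply in GF(3)[z]: (z^3 + z^2 + 2)·(z^4 + z^2 + 2z + 2) = z^7 + z^6 + z^5 + 2z^4 + z^3 + z^2 + z + 1.
Reduce using z^5 ≡ z^4 + z^3 + z^2 + 2 (mod z^5 + 2z^4 + 2z^3 + 2z^2 + 1).
Reduced: z^3 + z^2 + 2z.

z^3 + z^2 + 2z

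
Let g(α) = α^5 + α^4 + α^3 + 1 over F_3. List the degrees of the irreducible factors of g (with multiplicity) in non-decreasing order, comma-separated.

1, 4

Roots in F_3: g(0) = 1; g(1) = 1; g(2) = 0 → root.
Linear factors from roots: (α + 1).
Complete factorization: g(α) = (α + 1)·(α^4 + α^2 - α + 1).
Factor degrees with multiplicity: 1 + 4 = 5.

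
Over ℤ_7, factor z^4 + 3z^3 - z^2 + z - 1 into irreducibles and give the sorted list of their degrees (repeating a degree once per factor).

Write f(z) = z^4 + 3z^3 - z^2 + z - 1.
Complete factorization: f(z) = (z^4 + 3z^3 - z^2 + z - 1).
Factor degrees with multiplicity: 4 = 4.

4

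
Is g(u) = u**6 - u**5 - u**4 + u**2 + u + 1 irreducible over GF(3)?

Check for roots in GF(3): g(0) = 1; g(1) = 2; g(2) = 2.
No roots, so no linear factors.
Monic irreducibles of degree 2 over GF(3): u**2 + 1, u**2 + u - 1, u**2 - u - 1.
None of them divide g (all give nonzero remainder).
Degree-3 irreducible divisors: test the 8 monic irreducibles of degree 3 over GF(3).
None of them divide g (all give nonzero remainder).
No irreducible factor of degree ≤ 3 exists, so g is irreducible over GF(3).

Yes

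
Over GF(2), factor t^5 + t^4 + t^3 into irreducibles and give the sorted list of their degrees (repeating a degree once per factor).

Write g(t) = t^5 + t^4 + t^3.
Roots in GF(2): g(0) = 0 → root; g(1) = 1.
Linear factors from roots: (t).
Complete factorization: g(t) = (t)^3·(t^2 + t + 1).
Factor degrees with multiplicity: 1 + 1 + 1 + 2 = 5.

1, 1, 1, 2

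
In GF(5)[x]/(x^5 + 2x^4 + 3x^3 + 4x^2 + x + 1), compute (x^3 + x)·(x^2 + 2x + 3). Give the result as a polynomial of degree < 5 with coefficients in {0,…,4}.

x^3 + 3x^2 + 2x + 4

Multiply in GF(5)[x]: (x^3 + x)·(x^2 + 2x + 3) = x^5 + 2x^4 + 4x^3 + 2x^2 + 3x.
Reduce using x^5 ≡ 3x^4 + 2x^3 + x^2 + 4x + 4 (mod x^5 + 2x^4 + 3x^3 + 4x^2 + x + 1).
Reduced: x^3 + 3x^2 + 2x + 4.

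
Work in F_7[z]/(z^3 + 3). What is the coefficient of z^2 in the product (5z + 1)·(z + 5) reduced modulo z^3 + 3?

Multiply in F_7[z]: (5z + 1)·(z + 5) = 5z^2 + 5z + 5.
Reduced: 5z^2 + 5z + 5.

5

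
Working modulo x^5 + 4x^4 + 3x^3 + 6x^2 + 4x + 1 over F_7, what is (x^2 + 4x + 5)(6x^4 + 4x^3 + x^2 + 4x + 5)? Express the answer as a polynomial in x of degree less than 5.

Multiply in F_7[x]: (x^2 + 4x + 5)·(6x^4 + 4x^3 + x^2 + 4x + 5) = 6x^6 + 5x^4 + 5x^2 + 5x + 4.
Reduce using x^5 ≡ 3x^4 + 4x^3 + x^2 + 3x + 6 (mod x^5 + 4x^4 + 3x^3 + 6x^2 + 4x + 1).
Reduced: 6x^4 + x^3 + 6x^2 + 4x.

6x^4 + x^3 + 6x^2 + 4x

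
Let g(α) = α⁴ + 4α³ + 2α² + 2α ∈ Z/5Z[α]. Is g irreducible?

No

Check for roots in Z/5Z: g(0) = 0 → root; g(1) = 4; g(2) = 0 → root; g(3) = 3; g(4) = 2.
g(0) = 0, so (α) divides g(α); g is reducible.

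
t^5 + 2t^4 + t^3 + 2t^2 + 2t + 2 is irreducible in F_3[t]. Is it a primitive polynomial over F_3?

Write f(t) = t^5 + 2t^4 + t^3 + 2t^2 + 2t + 2.
|GF(3^5)^×| = 3^5 − 1 = 242. Prime factorization: 242 = 2·11^2.
f is primitive ⇔ t has order 242 in GF(3)[t]/(f), i.e. t^(242/q) ≠ 1 for each prime q | 242.
t^(121) mod f = 1
t^(22) mod f = t^4 + t^2 + 2t + 2.
Since t^(121) = 1, the order of t divides 121 < 242; not primitive.

No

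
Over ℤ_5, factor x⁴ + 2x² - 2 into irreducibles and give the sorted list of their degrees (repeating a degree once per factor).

Write g(x) = x⁴ + 2x² - 2.
Roots in ℤ_5: g(0) = 3; g(1) = 1; g(2) = 2; g(3) = 2; g(4) = 1.
Complete factorization: g(x) = (x⁴ + 2x² - 2).
Factor degrees with multiplicity: 4 = 4.

4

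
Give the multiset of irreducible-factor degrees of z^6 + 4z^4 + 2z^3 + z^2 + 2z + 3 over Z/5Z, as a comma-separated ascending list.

Write g(z) = z^6 + 4z^4 + 2z^3 + z^2 + 2z + 3.
Roots in Z/5Z: g(0) = 3; g(1) = 3; g(2) = 0 → root; g(3) = 0 → root; g(4) = 0 → root.
Linear factors from roots: (z + 3), (z + 2), (z + 1).
Complete factorization: g(z) = (z + 1)·(z + 2)·(z + 3)^2·(z^2 + z + 1).
Factor degrees with multiplicity: 1 + 1 + 1 + 1 + 2 = 6.

1, 1, 1, 1, 2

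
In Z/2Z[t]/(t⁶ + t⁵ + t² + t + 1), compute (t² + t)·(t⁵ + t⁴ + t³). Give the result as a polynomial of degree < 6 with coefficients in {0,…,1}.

Multiply in Z/2Z[t]: (t² + t)·(t⁵ + t⁴ + t³) = t⁷ + t⁴.
Reduce using t⁶ ≡ t⁵ + t² + t + 1 (mod t⁶ + t⁵ + t² + t + 1).
Reduced: t⁵ + t⁴ + t³ + 1.

t^5 + t^4 + t^3 + 1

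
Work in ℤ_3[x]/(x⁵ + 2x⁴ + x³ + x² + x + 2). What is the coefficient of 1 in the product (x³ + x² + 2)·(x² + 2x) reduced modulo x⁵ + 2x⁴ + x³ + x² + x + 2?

1

Multiply in ℤ_3[x]: (x³ + x² + 2)·(x² + 2x) = x⁵ + 2x³ + 2x² + x.
Reduce using x⁵ ≡ x⁴ + 2x³ + 2x² + 2x + 1 (mod x⁵ + 2x⁴ + x³ + x² + x + 2).
Reduced: x⁴ + x³ + x² + 1.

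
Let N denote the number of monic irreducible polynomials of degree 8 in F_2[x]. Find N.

30

x^(2^8) − x is the product of all monic irreducibles of degree dividing 8; Möbius inversion gives N = (1/8) Σ μ(8/d)·2^d.
Divisors of 8: 1, 2, 4, 8; μ(8/d) for each: 0, 0, -1, 1.
Σ = − 2^4 + 2^8 = 240.
N = 240/8 = 30.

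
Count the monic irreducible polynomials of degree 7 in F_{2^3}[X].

299592

Gauss's count: N_{8}(7) = (1/7) Σ_{d|7} μ(7/d)·8^d.
Divisors of 7: 1, 7; μ(7/d) for each: -1, 1.
Σ = − 8^1 + 8^7 = 2097144.
N = 2097144/7 = 299592.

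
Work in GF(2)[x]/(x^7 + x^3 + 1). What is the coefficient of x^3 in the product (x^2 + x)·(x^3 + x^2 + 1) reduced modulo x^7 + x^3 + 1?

Multiply in GF(2)[x]: (x^2 + x)·(x^3 + x^2 + 1) = x^5 + x^3 + x^2 + x.
Reduced: x^5 + x^3 + x^2 + x.

1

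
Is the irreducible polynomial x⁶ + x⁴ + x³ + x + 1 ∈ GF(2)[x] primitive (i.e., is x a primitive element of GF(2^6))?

Write f(x) = x⁶ + x⁴ + x³ + x + 1.
|GF(2^6)^×| = 2^6 − 1 = 63. Prime factorization: 63 = 3^2·7.
f is primitive ⇔ x has order 63 in GF(2)[x]/(f), i.e. x^(63/q) ≠ 1 for each prime q | 63.
x^(21) mod f = x³ + x² + x.
x^(9) mod f = x⁵ + x⁴ + x² + 1.
None equal 1, so x has full order 63; f is primitive.

Yes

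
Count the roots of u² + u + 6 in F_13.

Write f(u) = u² + u + 6.
Evaluate at each of the 13 elements of F_13:
f(0) = 6; f(1) = 8; f(2) = 12; f(3) = 5; f(4) = 0 → root; f(5) = 10; f(6) = 9; f(7) = 10; f(8) = 0 → root; f(9) = 5; f(10) = 12; f(11) = 8; f(12) = 6.
Roots: {4, 8}.

2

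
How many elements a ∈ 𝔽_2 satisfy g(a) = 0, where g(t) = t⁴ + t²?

Evaluate at each of the 2 elements of 𝔽_2:
g(0) = 0 → root; g(1) = 0 → root.
Roots: {0, 1}.

2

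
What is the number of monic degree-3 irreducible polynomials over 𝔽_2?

2

By the necklace-counting formula, N_2(3) = (1/3) Σ_{d|3} μ(3/d)·2^d.
Divisors of 3: 1, 3; μ(3/d) for each: -1, 1.
Σ = − 2^1 + 2^3 = 6.
N = 6/3 = 2.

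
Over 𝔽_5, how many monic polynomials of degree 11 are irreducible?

4438920

By the necklace-counting formula, N_5(11) = (1/11) Σ_{d|11} μ(11/d)·5^d.
Divisors of 11: 1, 11; μ(11/d) for each: -1, 1.
Σ = − 5^1 + 5^11 = 48828120.
N = 48828120/11 = 4438920.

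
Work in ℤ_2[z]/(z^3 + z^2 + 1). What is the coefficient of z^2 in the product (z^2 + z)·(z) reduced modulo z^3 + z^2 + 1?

Multiply in ℤ_2[z]: (z^2 + z)·(z) = z^3 + z^2.
Reduce using z^3 ≡ z^2 + 1 (mod z^3 + z^2 + 1).
Reduced: 1.

0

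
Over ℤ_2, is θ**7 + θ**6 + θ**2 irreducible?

Write f(θ) = θ**7 + θ**6 + θ**2.
Check for roots in ℤ_2: f(0) = 0 → root; f(1) = 1.
f(0) = 0, so (θ) divides f(θ); f is reducible.

No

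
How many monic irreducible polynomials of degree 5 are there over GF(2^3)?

6552

By the necklace-counting formula, N_8(5) = (1/5) Σ_{d|5} μ(5/d)·8^d.
Divisors of 5: 1, 5; μ(5/d) for each: -1, 1.
Σ = − 8^1 + 8^5 = 32760.
N = 32760/5 = 6552.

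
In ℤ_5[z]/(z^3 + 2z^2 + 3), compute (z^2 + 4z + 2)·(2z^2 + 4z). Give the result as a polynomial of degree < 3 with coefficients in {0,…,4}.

Multiply in ℤ_5[z]: (z^2 + 4z + 2)·(2z^2 + 4z) = 2z^4 + 2z^3 + 3z.
Reduce using z^3 ≡ 3z^2 + 2 (mod z^3 + 2z^2 + 3).
Reduced: 4z^2 + 2z + 1.

4z^2 + 2z + 1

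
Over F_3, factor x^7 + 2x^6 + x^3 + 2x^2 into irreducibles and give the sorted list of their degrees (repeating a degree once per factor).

1, 1, 1, 2, 2

Write h(x) = x^7 + 2x^6 + x^3 + 2x^2.
Roots in F_3: h(0) = 0 → root; h(1) = 0 → root; h(2) = 2.
Linear factors from roots: (x), (x + 2).
Complete factorization: h(x) = (x + 2)·(x)^2·(x^2 + x + 2)·(x^2 + 2x + 2).
Factor degrees with multiplicity: 1 + 1 + 1 + 2 + 2 = 7.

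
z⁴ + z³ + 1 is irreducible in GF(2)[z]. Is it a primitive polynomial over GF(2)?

Yes

Write f(z) = z⁴ + z³ + 1.
|GF(2^4)^×| = 2^4 − 1 = 15. Prime factorization: 15 = 3·5.
f is primitive ⇔ z has order 15 in GF(2)[z]/(f), i.e. z^(15/q) ≠ 1 for each prime q | 15.
z^(5) mod f = z³ + z + 1.
z^(3) mod f = z³.
None equal 1, so z has full order 15; f is primitive.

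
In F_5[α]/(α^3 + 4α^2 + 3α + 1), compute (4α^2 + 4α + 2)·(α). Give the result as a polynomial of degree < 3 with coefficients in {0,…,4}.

3α^2 + 1

Multiply in F_5[α]: (4α^2 + 4α + 2)·(α) = 4α^3 + 4α^2 + 2α.
Reduce using α^3 ≡ α^2 + 2α + 4 (mod α^3 + 4α^2 + 3α + 1).
Reduced: 3α^2 + 1.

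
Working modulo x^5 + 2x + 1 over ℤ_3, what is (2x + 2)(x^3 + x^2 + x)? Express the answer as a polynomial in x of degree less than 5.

2x^4 + x^3 + x^2 + 2x

Multiply in ℤ_3[x]: (2x + 2)·(x^3 + x^2 + x) = 2x^4 + x^3 + x^2 + 2x.
Reduced: 2x^4 + x^3 + x^2 + 2x.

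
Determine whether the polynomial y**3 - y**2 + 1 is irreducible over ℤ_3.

Write h(y) = y**3 - y**2 + 1.
Check for roots in ℤ_3: h(0) = 1; h(1) = 1; h(2) = 2.
No roots. A degree-3 polynomial over a field with no linear factor is irreducible.

Yes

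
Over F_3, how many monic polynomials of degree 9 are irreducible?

The number of monic irreducibles of degree 9 over GF(3) is (1/9)·Σ_{d∣9} μ(9/d) 3^d.
Divisors of 9: 1, 3, 9; μ(9/d) for each: 0, -1, 1.
Σ = − 3^3 + 3^9 = 19656.
N = 19656/9 = 2184.

2184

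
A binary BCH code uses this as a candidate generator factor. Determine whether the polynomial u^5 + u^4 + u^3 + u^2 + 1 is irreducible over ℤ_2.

Yes

Write g(u) = u^5 + u^4 + u^3 + u^2 + 1.
Check for roots in ℤ_2: g(0) = 1; g(1) = 1.
No roots, so no linear factors.
Monic irreducibles of degree 2 over GF(2): u^2 + u + 1.
None of them divide g (all give nonzero remainder).
No irreducible factor of degree ≤ 2 exists, so g is irreducible over GF(2).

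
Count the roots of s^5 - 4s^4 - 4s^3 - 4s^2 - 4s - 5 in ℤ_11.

Write g(s) = s^5 - 4s^4 - 4s^3 - 4s^2 - 4s - 5.
Evaluate at each of the 11 elements of ℤ_11:
g(0) = 6; g(1) = 2; g(2) = 6; g(3) = 0 → root; g(4) = 0 → root; g(5) = 0 → root; g(6) = 4; g(7) = 3; g(8) = 7; g(9) = 0 → root; g(10) = 5.
Roots: {3, 4, 5, 9}.

4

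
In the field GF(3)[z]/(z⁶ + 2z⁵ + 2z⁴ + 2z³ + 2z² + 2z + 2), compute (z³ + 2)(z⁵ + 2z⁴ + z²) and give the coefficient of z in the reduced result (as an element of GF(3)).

1

Multiply in GF(3)[z]: (z³ + 2)·(z⁵ + 2z⁴ + z²) = z⁸ + 2z⁷ + z⁴ + 2z².
Reduce using z⁶ ≡ z⁵ + z⁴ + z³ + z² + z + 1 (mod z⁶ + 2z⁵ + 2z⁴ + 2z³ + 2z² + 2z + 2).
Reduced: 2z⁵ + 2z³ + z² + z + 1.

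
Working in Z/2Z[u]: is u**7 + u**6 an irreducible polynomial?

No

Write m(u) = u**7 + u**6.
Check for roots in Z/2Z: m(0) = 0 → root; m(1) = 0 → root.
m(0) = 0, so (u) divides m(u); m is reducible.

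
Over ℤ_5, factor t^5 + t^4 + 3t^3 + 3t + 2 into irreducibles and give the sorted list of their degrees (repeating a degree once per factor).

Write h(t) = t^5 + t^4 + 3t^3 + 3t + 2.
Roots in ℤ_5: h(0) = 2; h(1) = 0 → root; h(2) = 0 → root; h(3) = 1; h(4) = 1.
Linear factors from roots: (t + 4), (t + 3).
Complete factorization: h(t) = (t + 3)·(t + 4)·(t^3 + 4t^2 + 3t + 1).
Factor degrees with multiplicity: 1 + 1 + 3 = 5.

1, 1, 3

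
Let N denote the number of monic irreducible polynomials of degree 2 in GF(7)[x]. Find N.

21

The number of monic irreducibles of degree 2 over GF(7) is (1/2)·Σ_{d∣2} μ(2/d) 7^d.
Divisors of 2: 1, 2; μ(2/d) for each: -1, 1.
Σ = − 7^1 + 7^2 = 42.
N = 42/2 = 21.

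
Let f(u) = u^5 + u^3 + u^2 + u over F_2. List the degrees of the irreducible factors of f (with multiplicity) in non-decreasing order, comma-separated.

Roots in F_2: f(0) = 0 → root; f(1) = 0 → root.
Linear factors from roots: (u), (u + 1).
Complete factorization: f(u) = (u)·(u + 1)·(u^3 + u^2 + 1).
Factor degrees with multiplicity: 1 + 1 + 3 = 5.

1, 1, 3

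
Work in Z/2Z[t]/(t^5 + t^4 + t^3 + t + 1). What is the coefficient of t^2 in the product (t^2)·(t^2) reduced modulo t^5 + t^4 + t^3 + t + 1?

0

Multiply in Z/2Z[t]: (t^2)·(t^2) = t^4.
Reduced: t^4.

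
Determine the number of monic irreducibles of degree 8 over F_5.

The number of monic irreducibles of degree 8 over GF(5) is (1/8)·Σ_{d∣8} μ(8/d) 5^d.
Divisors of 8: 1, 2, 4, 8; μ(8/d) for each: 0, 0, -1, 1.
Σ = − 5^4 + 5^8 = 390000.
N = 390000/8 = 48750.

48750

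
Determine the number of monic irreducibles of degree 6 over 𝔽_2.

By the necklace-counting formula, N_2(6) = (1/6) Σ_{d|6} μ(6/d)·2^d.
Divisors of 6: 1, 2, 3, 6; μ(6/d) for each: 1, -1, -1, 1.
Σ = 2^1 − 2^2 − 2^3 + 2^6 = 54.
N = 54/6 = 9.

9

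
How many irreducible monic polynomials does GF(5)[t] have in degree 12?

The number of monic irreducibles of degree 12 over GF(5) is (1/12)·Σ_{d∣12} μ(12/d) 5^d.
Divisors of 12: 1, 2, 3, 4, 6, 12; μ(12/d) for each: 0, 1, 0, -1, -1, 1.
Σ = 5^2 − 5^4 − 5^6 + 5^12 = 244124400.
N = 244124400/12 = 20343700.

20343700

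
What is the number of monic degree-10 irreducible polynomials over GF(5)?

x^(5^10) − x is the product of all monic irreducibles of degree dividing 10; Möbius inversion gives N = (1/10) Σ μ(10/d)·5^d.
Divisors of 10: 1, 2, 5, 10; μ(10/d) for each: 1, -1, -1, 1.
Σ = 5^1 − 5^2 − 5^5 + 5^10 = 9762480.
N = 9762480/10 = 976248.

976248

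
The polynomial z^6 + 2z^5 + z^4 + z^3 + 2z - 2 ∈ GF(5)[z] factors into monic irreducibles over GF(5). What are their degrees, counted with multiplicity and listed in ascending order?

1, 1, 1, 1, 2

Write h(z) = z^6 + 2z^5 + z^4 + z^3 + 2z - 2.
Roots in GF(5): h(0) = 3; h(1) = 0 → root; h(2) = 4; h(3) = 2; h(4) = 0 → root.
Linear factors from roots: (z - 1), (z + 1).
Complete factorization: h(z) = (z + 1)^2·(z - 1)^2·(z^2 + 2z - 2).
Factor degrees with multiplicity: 1 + 1 + 1 + 1 + 2 = 6.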